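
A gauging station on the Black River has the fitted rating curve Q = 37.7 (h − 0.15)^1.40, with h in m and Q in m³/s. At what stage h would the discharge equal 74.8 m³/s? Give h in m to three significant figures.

1.78 m

h − h₀ = (Q/C)^(1/b) = (74.8/37.7)^(1/1.40) = 1.631 m
h = 0.15 + 1.631 = 1.781 m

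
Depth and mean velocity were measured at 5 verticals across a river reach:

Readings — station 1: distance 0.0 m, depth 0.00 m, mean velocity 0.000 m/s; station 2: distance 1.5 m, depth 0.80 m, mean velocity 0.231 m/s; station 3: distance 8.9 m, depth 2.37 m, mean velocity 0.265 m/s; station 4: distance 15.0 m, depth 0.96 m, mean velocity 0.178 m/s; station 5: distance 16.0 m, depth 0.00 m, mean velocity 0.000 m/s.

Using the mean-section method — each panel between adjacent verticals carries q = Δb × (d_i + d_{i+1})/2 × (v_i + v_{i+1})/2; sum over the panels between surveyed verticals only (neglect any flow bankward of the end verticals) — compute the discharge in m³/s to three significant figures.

5.27 m³/s

Panel 1-2: Δb = 1.5 m, d̄ = (0.00+0.80)/2 = 0.4, v̄ = (0.000+0.231)/2 = 0.1155 → q = 1.5×0.4×0.1155 = 0.06930 m³/s
Panel 2-3: Δb = 7.4 m, d̄ = (0.80+2.37)/2 = 1.585, v̄ = (0.231+0.265)/2 = 0.248 → q = 7.4×1.585×0.248 = 2.909 m³/s
Panel 3-4: Δb = 6.1 m, d̄ = (2.37+0.96)/2 = 1.665, v̄ = (0.265+0.178)/2 = 0.2215 → q = 6.1×1.665×0.2215 = 2.250 m³/s
Panel 4-5: Δb = 1 m, d̄ = (0.96+0.00)/2 = 0.48, v̄ = (0.178+0.000)/2 = 0.089 → q = 1×0.48×0.089 = 0.04272 m³/s
Q = Σ q = 5.270 m³/s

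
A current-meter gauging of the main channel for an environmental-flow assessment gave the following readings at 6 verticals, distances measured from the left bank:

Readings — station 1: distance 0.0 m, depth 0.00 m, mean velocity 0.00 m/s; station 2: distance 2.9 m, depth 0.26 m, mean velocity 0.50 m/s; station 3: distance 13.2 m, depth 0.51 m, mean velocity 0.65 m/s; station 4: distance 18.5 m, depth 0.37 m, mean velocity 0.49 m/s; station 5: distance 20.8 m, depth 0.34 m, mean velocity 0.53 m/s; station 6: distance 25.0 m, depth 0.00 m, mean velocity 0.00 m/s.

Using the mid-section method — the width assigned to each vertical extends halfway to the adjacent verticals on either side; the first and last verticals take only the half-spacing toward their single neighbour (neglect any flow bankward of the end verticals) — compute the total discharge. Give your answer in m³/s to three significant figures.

w_2 = (13.2 − 0.0)/2 = 6.6 m; q_2 = 0.50 × 0.26 × 6.6 = 0.8580 m³/s
w_3 = (18.5 − 2.9)/2 = 7.8 m; q_3 = 0.65 × 0.51 × 7.8 = 2.586 m³/s
w_4 = (20.8 − 13.2)/2 = 3.8 m; q_4 = 0.49 × 0.37 × 3.8 = 0.6889 m³/s
w_5 = (25.0 − 18.5)/2 = 3.25 m; q_5 = 0.53 × 0.34 × 3.25 = 0.5857 m³/s
Stations 1, 6 contribute zero (depth or velocity is 0).
Q = Σ qᵢ = 4.718 m³/s

4.72 m³/s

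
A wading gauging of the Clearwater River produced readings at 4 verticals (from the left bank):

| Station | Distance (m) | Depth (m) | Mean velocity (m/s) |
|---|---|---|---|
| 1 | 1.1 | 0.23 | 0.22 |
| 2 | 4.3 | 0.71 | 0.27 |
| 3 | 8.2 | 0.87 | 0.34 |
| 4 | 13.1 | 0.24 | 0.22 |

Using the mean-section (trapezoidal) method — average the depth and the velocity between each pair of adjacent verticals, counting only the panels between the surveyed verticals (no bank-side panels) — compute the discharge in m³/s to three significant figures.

Panel 1-2: Δb = 3.2 m, d̄ = (0.23+0.71)/2 = 0.47, v̄ = (0.22+0.27)/2 = 0.245 → q = 3.2×0.47×0.245 = 0.3685 m³/s
Panel 2-3: Δb = 3.9 m, d̄ = (0.71+0.87)/2 = 0.79, v̄ = (0.27+0.34)/2 = 0.305 → q = 3.9×0.79×0.305 = 0.9397 m³/s
Panel 3-4: Δb = 4.9 m, d̄ = (0.87+0.24)/2 = 0.555, v̄ = (0.34+0.22)/2 = 0.28 → q = 4.9×0.555×0.28 = 0.7615 m³/s
Q = Σ q = 2.070 m³/s

2.07 m³/s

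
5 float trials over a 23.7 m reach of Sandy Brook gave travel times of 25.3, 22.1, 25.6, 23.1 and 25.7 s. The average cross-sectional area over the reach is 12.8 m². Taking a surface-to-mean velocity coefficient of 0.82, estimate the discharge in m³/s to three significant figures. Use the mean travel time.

t̄ = (25.3 + 22.1 + 25.6 + 23.1 + 25.7) / 5 = 24.36 s
v_surface = L / t̄ = 23.7 / 24.36 = 0.9729 m/s
v_mean = 0.82 × 0.9729 = 0.7978 m/s
Q = A × v_mean = 12.8 × 0.7978 = 10.21 m³/s

10.2 m³/s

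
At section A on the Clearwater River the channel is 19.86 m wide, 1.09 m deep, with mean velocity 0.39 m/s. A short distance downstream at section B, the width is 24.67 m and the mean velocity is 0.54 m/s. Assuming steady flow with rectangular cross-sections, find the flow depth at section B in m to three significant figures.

Q = A₁V₁ = (19.86×1.09) × 0.39 = 8.442 m³/s
d₂ = Q/(b₂ V₂) = 8.442/(24.67×0.54) = 0.6337 m

0.634 m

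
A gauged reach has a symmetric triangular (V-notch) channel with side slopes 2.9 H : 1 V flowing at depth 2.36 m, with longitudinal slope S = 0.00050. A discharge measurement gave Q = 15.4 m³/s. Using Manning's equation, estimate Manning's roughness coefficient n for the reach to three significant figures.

A = z·y² = 2.9×2.36² = 16.15 m²
P = 2y√(1+z²) = 2×2.36×√(1+2.9²) = 14.48 m
R = A/P = 16.15/14.48 = 1.116 m
n = (1/Q)·A·R^(2/3)·S^(1/2) = (1/15.4) × 16.15 × 1.076 × 0.02236 = 0.02523

0.0252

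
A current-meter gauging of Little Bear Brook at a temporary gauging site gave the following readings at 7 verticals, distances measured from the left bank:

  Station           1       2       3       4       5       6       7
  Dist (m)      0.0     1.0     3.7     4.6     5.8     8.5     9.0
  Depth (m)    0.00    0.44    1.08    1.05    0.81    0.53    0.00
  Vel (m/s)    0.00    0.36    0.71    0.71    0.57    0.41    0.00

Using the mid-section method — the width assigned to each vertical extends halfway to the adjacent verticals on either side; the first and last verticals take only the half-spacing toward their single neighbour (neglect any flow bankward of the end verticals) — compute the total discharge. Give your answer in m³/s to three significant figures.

w_2 = (3.7 − 0.0)/2 = 1.85 m; q_2 = 0.36 × 0.44 × 1.85 = 0.2930 m³/s
w_3 = (4.6 − 1.0)/2 = 1.8 m; q_3 = 0.71 × 1.08 × 1.8 = 1.380 m³/s
w_4 = (5.8 − 3.7)/2 = 1.05 m; q_4 = 0.71 × 1.05 × 1.05 = 0.7828 m³/s
w_5 = (8.5 − 4.6)/2 = 1.95 m; q_5 = 0.57 × 0.81 × 1.95 = 0.9003 m³/s
w_6 = (9.0 − 5.8)/2 = 1.6 m; q_6 = 0.41 × 0.53 × 1.6 = 0.3477 m³/s
Stations 1, 7 contribute zero (depth or velocity is 0).
Q = Σ qᵢ = 3.704 m³/s

3.70 m³/s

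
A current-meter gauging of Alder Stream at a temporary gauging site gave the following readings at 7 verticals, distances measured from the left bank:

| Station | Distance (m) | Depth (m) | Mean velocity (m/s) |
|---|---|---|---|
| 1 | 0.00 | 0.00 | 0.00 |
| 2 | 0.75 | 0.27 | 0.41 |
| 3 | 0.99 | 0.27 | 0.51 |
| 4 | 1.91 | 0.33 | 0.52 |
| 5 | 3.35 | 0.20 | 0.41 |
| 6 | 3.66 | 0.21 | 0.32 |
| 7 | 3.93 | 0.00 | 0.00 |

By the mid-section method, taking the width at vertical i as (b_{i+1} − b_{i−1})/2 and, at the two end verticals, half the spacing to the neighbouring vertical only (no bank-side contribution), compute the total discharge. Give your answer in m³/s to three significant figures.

w_2 = (0.99 − 0.00)/2 = 0.495 m; q_2 = 0.41 × 0.27 × 0.495 = 0.05480 m³/s
w_3 = (1.91 − 0.75)/2 = 0.58 m; q_3 = 0.51 × 0.27 × 0.58 = 0.07987 m³/s
w_4 = (3.35 − 0.99)/2 = 1.18 m; q_4 = 0.52 × 0.33 × 1.18 = 0.2025 m³/s
w_5 = (3.66 − 1.91)/2 = 0.875 m; q_5 = 0.41 × 0.20 × 0.875 = 0.07175 m³/s
w_6 = (3.93 − 3.35)/2 = 0.29 m; q_6 = 0.32 × 0.21 × 0.29 = 0.01949 m³/s
Stations 1, 7 contribute zero (depth or velocity is 0).
Q = Σ qᵢ = 0.4284 m³/s

0.428 m³/s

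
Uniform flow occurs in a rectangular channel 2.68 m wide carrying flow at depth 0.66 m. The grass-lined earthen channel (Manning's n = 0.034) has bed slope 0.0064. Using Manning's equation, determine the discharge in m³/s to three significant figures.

2.42 m³/s

A = b·y = 2.68 × 0.66 = 1.769 m²
P = b + 2y = 2.68 + 2×0.66 = 4.000 m
R = A/P = 1.769/4.000 = 0.4422 m
Q = (1/n)·A·R^(2/3)·S^(1/2) = (1/0.034) × 1.769 × 0.4422^(2/3) × 0.0064^(1/2) = 2.416 m³/s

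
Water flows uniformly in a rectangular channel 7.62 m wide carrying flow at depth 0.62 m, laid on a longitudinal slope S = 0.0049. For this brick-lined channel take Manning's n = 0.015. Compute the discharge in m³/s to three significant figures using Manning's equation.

14.5 m³/s

A = b·y = 7.62 × 0.62 = 4.724 m²
P = b + 2y = 7.62 + 2×0.62 = 8.860 m
R = A/P = 4.724/8.860 = 0.5332 m
Q = (1/n)·A·R^(2/3)·S^(1/2) = (1/0.015) × 4.724 × 0.5332^(2/3) × 0.0049^(1/2) = 14.50 m³/s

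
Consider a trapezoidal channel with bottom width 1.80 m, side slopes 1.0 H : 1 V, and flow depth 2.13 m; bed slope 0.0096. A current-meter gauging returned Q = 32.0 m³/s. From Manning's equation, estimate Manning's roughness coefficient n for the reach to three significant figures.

0.0268

A = (b + z·y)·y = (1.80 + 1.0×2.13)×2.13 = 8.371 m²
P = b + 2y√(1+z²) = 1.80 + 2×2.13×√(1+1.0²) = 7.825 m
R = A/P = 8.371/7.825 = 1.070 m
n = (1/Q)·A·R^(2/3)·S^(1/2) = (1/32.0) × 8.371 × 1.046 × 0.09798 = 0.02681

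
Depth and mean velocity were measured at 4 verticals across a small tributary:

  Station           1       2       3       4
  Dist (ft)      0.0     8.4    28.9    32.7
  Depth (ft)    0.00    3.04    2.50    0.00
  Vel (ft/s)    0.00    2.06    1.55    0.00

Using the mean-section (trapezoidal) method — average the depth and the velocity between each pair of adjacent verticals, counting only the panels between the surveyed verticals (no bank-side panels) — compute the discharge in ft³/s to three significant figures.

119 ft³/s

Panel 1-2: Δb = 8.4 ft, d̄ = (0.00+3.04)/2 = 1.52, v̄ = (0.00+2.06)/2 = 1.03 → q = 8.4×1.52×1.03 = 13.15 ft³/s
Panel 2-3: Δb = 20.5 ft, d̄ = (3.04+2.50)/2 = 2.77, v̄ = (2.06+1.55)/2 = 1.805 → q = 20.5×2.77×1.805 = 102.5 ft³/s
Panel 3-4: Δb = 3.8 ft, d̄ = (2.50+0.00)/2 = 1.25, v̄ = (1.55+0.00)/2 = 0.775 → q = 3.8×1.25×0.775 = 3.681 ft³/s
Q = Σ q = 119.3 ft³/s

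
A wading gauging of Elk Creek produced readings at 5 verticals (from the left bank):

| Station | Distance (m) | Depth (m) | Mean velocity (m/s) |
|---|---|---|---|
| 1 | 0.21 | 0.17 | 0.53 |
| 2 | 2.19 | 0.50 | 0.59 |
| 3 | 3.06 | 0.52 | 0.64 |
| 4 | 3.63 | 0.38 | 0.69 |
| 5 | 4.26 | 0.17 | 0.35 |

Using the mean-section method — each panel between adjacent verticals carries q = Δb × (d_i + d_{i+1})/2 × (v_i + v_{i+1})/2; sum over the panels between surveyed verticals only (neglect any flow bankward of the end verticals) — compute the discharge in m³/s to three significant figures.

Panel 1-2: Δb = 1.98 m, d̄ = (0.17+0.50)/2 = 0.335, v̄ = (0.53+0.59)/2 = 0.56 → q = 1.98×0.335×0.56 = 0.3714 m³/s
Panel 2-3: Δb = 0.87 m, d̄ = (0.50+0.52)/2 = 0.51, v̄ = (0.59+0.64)/2 = 0.615 → q = 0.87×0.51×0.615 = 0.2729 m³/s
Panel 3-4: Δb = 0.57 m, d̄ = (0.52+0.38)/2 = 0.45, v̄ = (0.64+0.69)/2 = 0.665 → q = 0.57×0.45×0.665 = 0.1706 m³/s
Panel 4-5: Δb = 0.63 m, d̄ = (0.38+0.17)/2 = 0.275, v̄ = (0.69+0.35)/2 = 0.52 → q = 0.63×0.275×0.52 = 0.09009 m³/s
Q = Σ q = 0.9050 m³/s

0.905 m³/s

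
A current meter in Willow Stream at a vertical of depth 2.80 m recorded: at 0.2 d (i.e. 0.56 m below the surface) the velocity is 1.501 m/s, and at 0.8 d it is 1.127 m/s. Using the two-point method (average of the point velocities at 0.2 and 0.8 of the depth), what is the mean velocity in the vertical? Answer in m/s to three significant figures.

1.31 m/s

v̄ = (1.501 + 1.127) / 2 = 1.314 m/s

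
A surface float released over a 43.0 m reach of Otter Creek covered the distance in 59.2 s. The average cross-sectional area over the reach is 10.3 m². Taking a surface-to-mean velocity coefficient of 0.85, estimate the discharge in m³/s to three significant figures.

v_surface = L / t̄ = 43.0 / 59.2 = 0.7264 m/s
v_mean = 0.85 × 0.7264 = 0.6174 m/s
Q = A × v_mean = 10.3 × 0.6174 = 6.359 m³/s

6.36 m³/s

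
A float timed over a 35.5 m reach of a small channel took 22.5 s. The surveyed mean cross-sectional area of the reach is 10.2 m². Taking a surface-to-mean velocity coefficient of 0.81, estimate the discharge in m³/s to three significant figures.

13.0 m³/s

v_surface = L / t̄ = 35.5 / 22.5 = 1.578 m/s
v_mean = 0.81 × 1.578 = 1.278 m/s
Q = A × v_mean = 10.2 × 1.278 = 13.04 m³/s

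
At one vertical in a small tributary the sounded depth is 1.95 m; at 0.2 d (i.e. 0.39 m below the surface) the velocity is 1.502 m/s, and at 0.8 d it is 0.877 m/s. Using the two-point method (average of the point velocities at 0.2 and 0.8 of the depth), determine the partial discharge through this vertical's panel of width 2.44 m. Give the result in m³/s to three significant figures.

v̄ = (1.502 + 0.877) / 2 = 1.190 m/s
q = v̄ × d × w = 1.190 × 1.95 × 2.44 = 5.660 m³/s

5.66 m³/s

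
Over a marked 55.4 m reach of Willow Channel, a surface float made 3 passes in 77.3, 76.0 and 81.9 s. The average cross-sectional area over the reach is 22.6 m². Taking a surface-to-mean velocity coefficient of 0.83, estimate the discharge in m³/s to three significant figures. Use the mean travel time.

t̄ = (77.3 + 76.0 + 81.9) / 3 = 78.4 s
v_surface = L / t̄ = 55.4 / 78.4 = 0.7066 m/s
v_mean = 0.83 × 0.7066 = 0.5865 m/s
Q = A × v_mean = 22.6 × 0.5865 = 13.26 m³/s

13.3 m³/s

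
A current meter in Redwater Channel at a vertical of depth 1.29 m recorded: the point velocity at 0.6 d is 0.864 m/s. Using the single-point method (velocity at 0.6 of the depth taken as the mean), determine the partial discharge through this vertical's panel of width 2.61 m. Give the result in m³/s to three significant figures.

2.91 m³/s

v̄ = v₀.₆ = 0.864 m/s
q = v̄ × d × w = 0.8640 × 1.29 × 2.61 = 2.909 m³/s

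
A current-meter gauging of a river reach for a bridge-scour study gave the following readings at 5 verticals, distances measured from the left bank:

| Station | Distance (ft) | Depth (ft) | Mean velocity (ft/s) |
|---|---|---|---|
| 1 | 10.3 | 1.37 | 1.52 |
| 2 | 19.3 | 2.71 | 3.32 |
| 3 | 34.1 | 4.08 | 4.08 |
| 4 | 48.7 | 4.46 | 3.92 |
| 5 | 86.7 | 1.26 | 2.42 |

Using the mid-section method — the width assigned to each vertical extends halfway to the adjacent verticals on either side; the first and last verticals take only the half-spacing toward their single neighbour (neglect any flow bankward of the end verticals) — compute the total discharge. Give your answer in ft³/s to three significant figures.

879 ft³/s

w_1 = (19.3 − 10.3)/2 = 4.5 ft; q_1 = 1.52 × 1.37 × 4.5 = 9.371 ft³/s
w_2 = (34.1 − 10.3)/2 = 11.9 ft; q_2 = 3.32 × 2.71 × 11.9 = 107.1 ft³/s
w_3 = (48.7 − 19.3)/2 = 14.7 ft; q_3 = 4.08 × 4.08 × 14.7 = 244.7 ft³/s
w_4 = (86.7 − 34.1)/2 = 26.3 ft; q_4 = 3.92 × 4.46 × 26.3 = 459.8 ft³/s
w_5 = (86.7 − 48.7)/2 = 19 ft; q_5 = 2.42 × 1.26 × 19 = 57.93 ft³/s
Q = Σ qᵢ = 878.9 ft³/s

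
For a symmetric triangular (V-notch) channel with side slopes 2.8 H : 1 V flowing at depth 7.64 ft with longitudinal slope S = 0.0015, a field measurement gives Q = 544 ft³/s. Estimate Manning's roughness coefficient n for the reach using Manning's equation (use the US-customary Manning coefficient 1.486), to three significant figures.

0.0406

A = z·y² = 2.8×7.64² = 163.4 ft²
P = 2y√(1+z²) = 2×7.64×√(1+2.8²) = 45.43 ft
R = A/P = 163.4/45.43 = 3.597 ft
n = (1.486/Q)·A·R^(2/3)·S^(1/2) = (1.486/544) × 163.4 × 2.348 × 0.03873 = 0.04060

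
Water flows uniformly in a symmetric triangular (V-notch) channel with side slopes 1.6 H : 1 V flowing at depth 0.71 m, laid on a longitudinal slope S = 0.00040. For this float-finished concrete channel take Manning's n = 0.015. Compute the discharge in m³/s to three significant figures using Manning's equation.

A = z·y² = 1.6×0.71² = 0.8066 m²
P = 2y√(1+z²) = 2×0.71×√(1+1.6²) = 2.679 m
R = A/P = 0.8066/2.679 = 0.3010 m
Q = (1/n)·A·R^(2/3)·S^(1/2) = (1/0.015) × 0.8066 × 0.3010^(2/3) × 0.00040^(1/2) = 0.4830 m³/s

0.483 m³/s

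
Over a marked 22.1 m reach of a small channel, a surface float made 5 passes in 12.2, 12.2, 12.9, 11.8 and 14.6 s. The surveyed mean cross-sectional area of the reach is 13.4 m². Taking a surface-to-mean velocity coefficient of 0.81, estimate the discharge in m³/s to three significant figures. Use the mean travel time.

18.8 m³/s

t̄ = (12.2 + 12.2 + 12.9 + 11.8 + 14.6) / 5 = 12.74 s
v_surface = L / t̄ = 22.1 / 12.74 = 1.735 m/s
v_mean = 0.81 × 1.735 = 1.405 m/s
Q = A × v_mean = 13.4 × 1.405 = 18.83 m³/s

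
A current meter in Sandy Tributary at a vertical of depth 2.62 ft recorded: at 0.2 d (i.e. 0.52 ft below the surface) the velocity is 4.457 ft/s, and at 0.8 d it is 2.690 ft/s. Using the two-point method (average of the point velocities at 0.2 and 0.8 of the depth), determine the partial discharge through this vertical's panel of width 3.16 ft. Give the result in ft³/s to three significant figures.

29.6 ft³/s

v̄ = (4.457 + 2.690) / 2 = 3.574 ft/s
q = v̄ × d × w = 3.574 × 2.62 × 3.16 = 29.59 ft³/s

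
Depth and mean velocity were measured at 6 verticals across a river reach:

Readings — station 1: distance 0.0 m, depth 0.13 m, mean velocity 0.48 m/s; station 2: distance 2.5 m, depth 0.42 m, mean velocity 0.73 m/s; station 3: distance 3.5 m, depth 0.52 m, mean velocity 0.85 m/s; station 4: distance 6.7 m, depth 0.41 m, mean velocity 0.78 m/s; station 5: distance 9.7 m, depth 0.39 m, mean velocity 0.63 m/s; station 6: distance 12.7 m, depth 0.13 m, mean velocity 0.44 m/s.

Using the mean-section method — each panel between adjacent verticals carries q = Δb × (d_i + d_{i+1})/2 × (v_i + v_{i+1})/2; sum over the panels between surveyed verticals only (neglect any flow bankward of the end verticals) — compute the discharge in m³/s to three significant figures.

3.26 m³/s

Panel 1-2: Δb = 2.5 m, d̄ = (0.13+0.42)/2 = 0.275, v̄ = (0.48+0.73)/2 = 0.605 → q = 2.5×0.275×0.605 = 0.4159 m³/s
Panel 2-3: Δb = 1 m, d̄ = (0.42+0.52)/2 = 0.47, v̄ = (0.73+0.85)/2 = 0.79 → q = 1×0.47×0.79 = 0.3713 m³/s
Panel 3-4: Δb = 3.2 m, d̄ = (0.52+0.41)/2 = 0.465, v̄ = (0.85+0.78)/2 = 0.815 → q = 3.2×0.465×0.815 = 1.213 m³/s
Panel 4-5: Δb = 3 m, d̄ = (0.41+0.39)/2 = 0.4, v̄ = (0.78+0.63)/2 = 0.705 → q = 3×0.4×0.705 = 0.8460 m³/s
Panel 5-6: Δb = 3 m, d̄ = (0.39+0.13)/2 = 0.26, v̄ = (0.63+0.44)/2 = 0.535 → q = 3×0.26×0.535 = 0.4173 m³/s
Q = Σ q = 3.263 m³/s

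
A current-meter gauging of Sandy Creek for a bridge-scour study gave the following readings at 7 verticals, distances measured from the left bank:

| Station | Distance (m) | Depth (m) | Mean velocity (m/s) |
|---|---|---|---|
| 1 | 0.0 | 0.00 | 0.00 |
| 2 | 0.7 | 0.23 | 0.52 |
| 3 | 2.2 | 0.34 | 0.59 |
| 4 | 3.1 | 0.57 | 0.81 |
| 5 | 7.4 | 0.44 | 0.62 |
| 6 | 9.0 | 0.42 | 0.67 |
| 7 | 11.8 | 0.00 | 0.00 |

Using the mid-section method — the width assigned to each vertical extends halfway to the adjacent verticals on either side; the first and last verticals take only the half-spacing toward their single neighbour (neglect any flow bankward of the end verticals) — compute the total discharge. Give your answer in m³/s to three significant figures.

3.00 m³/s

w_2 = (2.2 − 0.0)/2 = 1.1 m; q_2 = 0.52 × 0.23 × 1.1 = 0.1316 m³/s
w_3 = (3.1 − 0.7)/2 = 1.2 m; q_3 = 0.59 × 0.34 × 1.2 = 0.2407 m³/s
w_4 = (7.4 − 2.2)/2 = 2.6 m; q_4 = 0.81 × 0.57 × 2.6 = 1.200 m³/s
w_5 = (9.0 − 3.1)/2 = 2.95 m; q_5 = 0.62 × 0.44 × 2.95 = 0.8048 m³/s
w_6 = (11.8 − 7.4)/2 = 2.2 m; q_6 = 0.67 × 0.42 × 2.2 = 0.6191 m³/s
Stations 1, 7 contribute zero (depth or velocity is 0).
Q = Σ qᵢ = 2.997 m³/s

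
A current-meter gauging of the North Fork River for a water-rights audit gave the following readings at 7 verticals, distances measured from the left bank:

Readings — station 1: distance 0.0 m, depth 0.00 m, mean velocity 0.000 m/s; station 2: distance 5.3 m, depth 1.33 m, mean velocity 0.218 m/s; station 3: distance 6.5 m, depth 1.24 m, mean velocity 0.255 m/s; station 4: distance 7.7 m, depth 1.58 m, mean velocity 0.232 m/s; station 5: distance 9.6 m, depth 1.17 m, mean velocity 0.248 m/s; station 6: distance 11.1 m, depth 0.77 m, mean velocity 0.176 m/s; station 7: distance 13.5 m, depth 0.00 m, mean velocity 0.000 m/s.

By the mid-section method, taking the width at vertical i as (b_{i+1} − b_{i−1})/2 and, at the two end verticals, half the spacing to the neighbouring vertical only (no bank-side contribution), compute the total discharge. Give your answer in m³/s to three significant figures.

w_2 = (6.5 − 0.0)/2 = 3.25 m; q_2 = 0.218 × 1.33 × 3.25 = 0.9423 m³/s
w_3 = (7.7 − 5.3)/2 = 1.2 m; q_3 = 0.255 × 1.24 × 1.2 = 0.3794 m³/s
w_4 = (9.6 − 6.5)/2 = 1.55 m; q_4 = 0.232 × 1.58 × 1.55 = 0.5682 m³/s
w_5 = (11.1 − 7.7)/2 = 1.7 m; q_5 = 0.248 × 1.17 × 1.7 = 0.4933 m³/s
w_6 = (13.5 − 9.6)/2 = 1.95 m; q_6 = 0.176 × 0.77 × 1.95 = 0.2643 m³/s
Stations 1, 7 contribute zero (depth or velocity is 0).
Q = Σ qᵢ = 2.647 m³/s

2.65 m³/s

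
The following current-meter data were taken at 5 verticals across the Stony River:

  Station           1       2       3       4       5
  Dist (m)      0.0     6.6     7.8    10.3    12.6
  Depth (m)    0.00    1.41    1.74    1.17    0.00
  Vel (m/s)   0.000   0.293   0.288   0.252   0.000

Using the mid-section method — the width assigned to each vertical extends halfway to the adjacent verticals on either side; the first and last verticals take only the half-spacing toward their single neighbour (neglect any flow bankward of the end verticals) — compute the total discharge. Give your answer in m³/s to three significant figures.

3.25 m³/s

w_2 = (7.8 − 0.0)/2 = 3.9 m; q_2 = 0.293 × 1.41 × 3.9 = 1.611 m³/s
w_3 = (10.3 − 6.6)/2 = 1.85 m; q_3 = 0.288 × 1.74 × 1.85 = 0.9271 m³/s
w_4 = (12.6 − 7.8)/2 = 2.4 m; q_4 = 0.252 × 1.17 × 2.4 = 0.7076 m³/s
Stations 1, 5 contribute zero (depth or velocity is 0).
Q = Σ qᵢ = 3.246 m³/s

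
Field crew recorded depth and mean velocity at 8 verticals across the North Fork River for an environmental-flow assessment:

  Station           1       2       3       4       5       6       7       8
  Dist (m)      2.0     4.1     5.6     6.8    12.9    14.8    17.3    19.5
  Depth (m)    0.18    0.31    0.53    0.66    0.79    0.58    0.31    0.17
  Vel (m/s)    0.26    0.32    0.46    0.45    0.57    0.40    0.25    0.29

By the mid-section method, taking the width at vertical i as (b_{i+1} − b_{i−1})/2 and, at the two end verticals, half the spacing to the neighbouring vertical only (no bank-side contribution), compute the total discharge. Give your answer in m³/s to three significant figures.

w_1 = (4.1 − 2.0)/2 = 1.05 m; q_1 = 0.26 × 0.18 × 1.05 = 0.04914 m³/s
w_2 = (5.6 − 2.0)/2 = 1.8 m; q_2 = 0.32 × 0.31 × 1.8 = 0.1786 m³/s
w_3 = (6.8 − 4.1)/2 = 1.35 m; q_3 = 0.46 × 0.53 × 1.35 = 0.3291 m³/s
w_4 = (12.9 − 5.6)/2 = 3.65 m; q_4 = 0.45 × 0.66 × 3.65 = 1.084 m³/s
w_5 = (14.8 − 6.8)/2 = 4 m; q_5 = 0.57 × 0.79 × 4 = 1.801 m³/s
w_6 = (17.3 − 12.9)/2 = 2.2 m; q_6 = 0.40 × 0.58 × 2.2 = 0.5104 m³/s
w_7 = (19.5 − 14.8)/2 = 2.35 m; q_7 = 0.25 × 0.31 × 2.35 = 0.1821 m³/s
w_8 = (19.5 − 17.3)/2 = 1.1 m; q_8 = 0.29 × 0.17 × 1.1 = 0.05423 m³/s
Q = Σ qᵢ = 4.189 m³/s

4.19 m³/s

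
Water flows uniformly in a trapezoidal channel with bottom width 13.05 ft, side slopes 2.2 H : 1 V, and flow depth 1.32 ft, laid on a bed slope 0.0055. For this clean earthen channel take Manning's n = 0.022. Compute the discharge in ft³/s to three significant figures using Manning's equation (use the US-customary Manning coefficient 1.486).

111 ft³/s

A = (b + z·y)·y = (13.05 + 2.2×1.32)×1.32 = 21.06 ft²
P = b + 2y√(1+z²) = 13.05 + 2×1.32×√(1+2.2²) = 19.43 ft
R = A/P = 21.06/19.43 = 1.084 ft
Q = (1.486/n)·A·R^(2/3)·S^(1/2) = (1.486/0.022) × 21.06 × 1.084^(2/3) × 0.0055^(1/2) = 111.3 ft³/s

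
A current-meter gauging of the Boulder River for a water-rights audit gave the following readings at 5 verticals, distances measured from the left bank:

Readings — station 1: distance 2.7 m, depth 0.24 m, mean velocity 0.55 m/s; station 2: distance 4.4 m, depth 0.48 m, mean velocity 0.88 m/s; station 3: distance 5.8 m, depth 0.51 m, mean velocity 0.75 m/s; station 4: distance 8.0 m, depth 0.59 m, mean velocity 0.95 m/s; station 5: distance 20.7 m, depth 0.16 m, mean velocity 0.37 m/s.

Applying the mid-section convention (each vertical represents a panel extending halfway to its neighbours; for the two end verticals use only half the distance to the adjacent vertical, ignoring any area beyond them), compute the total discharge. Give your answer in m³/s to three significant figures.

6.01 m³/s

w_1 = (4.4 − 2.7)/2 = 0.85 m; q_1 = 0.55 × 0.24 × 0.85 = 0.1122 m³/s
w_2 = (5.8 − 2.7)/2 = 1.55 m; q_2 = 0.88 × 0.48 × 1.55 = 0.6547 m³/s
w_3 = (8.0 − 4.4)/2 = 1.8 m; q_3 = 0.75 × 0.51 × 1.8 = 0.6885 m³/s
w_4 = (20.7 − 5.8)/2 = 7.45 m; q_4 = 0.95 × 0.59 × 7.45 = 4.176 m³/s
w_5 = (20.7 − 8.0)/2 = 6.35 m; q_5 = 0.37 × 0.16 × 6.35 = 0.3759 m³/s
Q = Σ qᵢ = 6.007 m³/s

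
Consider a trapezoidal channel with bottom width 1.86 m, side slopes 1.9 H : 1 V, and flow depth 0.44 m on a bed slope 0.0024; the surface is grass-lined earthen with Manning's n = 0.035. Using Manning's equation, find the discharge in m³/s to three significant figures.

0.771 m³/s

A = (b + z·y)·y = (1.86 + 1.9×0.44)×0.44 = 1.186 m²
P = b + 2y√(1+z²) = 1.86 + 2×0.44×√(1+1.9²) = 3.749 m
R = A/P = 1.186/3.749 = 0.3164 m
Q = (1/n)·A·R^(2/3)·S^(1/2) = (1/0.035) × 1.186 × 0.3164^(2/3) × 0.0024^(1/2) = 0.7709 m³/s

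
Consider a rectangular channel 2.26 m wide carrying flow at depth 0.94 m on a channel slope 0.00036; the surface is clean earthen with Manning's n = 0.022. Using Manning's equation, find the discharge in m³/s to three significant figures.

A = b·y = 2.26 × 0.94 = 2.124 m²
P = b + 2y = 2.26 + 2×0.94 = 4.140 m
R = A/P = 2.124/4.140 = 0.5131 m
Q = (1/n)·A·R^(2/3)·S^(1/2) = (1/0.022) × 2.124 × 0.5131^(2/3) × 0.00036^(1/2) = 1.174 m³/s

1.17 m³/s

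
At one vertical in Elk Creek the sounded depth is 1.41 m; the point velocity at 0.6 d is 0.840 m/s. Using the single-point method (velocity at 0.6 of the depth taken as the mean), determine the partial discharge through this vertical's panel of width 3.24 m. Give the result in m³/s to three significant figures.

3.84 m³/s

v̄ = v₀.₆ = 0.840 m/s
q = v̄ × d × w = 0.8400 × 1.41 × 3.24 = 3.837 m³/s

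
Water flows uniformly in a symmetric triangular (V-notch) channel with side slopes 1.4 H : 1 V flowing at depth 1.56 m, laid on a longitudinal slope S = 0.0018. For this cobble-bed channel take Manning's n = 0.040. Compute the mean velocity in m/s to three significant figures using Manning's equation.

0.783 m/s

A = z·y² = 1.4×1.56² = 3.407 m²
P = 2y√(1+z²) = 2×1.56×√(1+1.4²) = 5.368 m
R = A/P = 3.407/5.368 = 0.6347 m
Q = (1/n)·A·R^(2/3)·S^(1/2) = (1/0.040) × 3.407 × 0.6347^(2/3) × 0.0018^(1/2) = 2.669 m³/s
V = Q/A = 2.669/3.407 = 0.7834 m/s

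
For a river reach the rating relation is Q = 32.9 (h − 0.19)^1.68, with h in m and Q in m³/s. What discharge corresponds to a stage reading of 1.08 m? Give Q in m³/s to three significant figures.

27.1 m³/s

Q = 32.9 × (1.08 − 0.19)^1.68 = 32.9 × 0.89^1.68 = 27.05 m³/s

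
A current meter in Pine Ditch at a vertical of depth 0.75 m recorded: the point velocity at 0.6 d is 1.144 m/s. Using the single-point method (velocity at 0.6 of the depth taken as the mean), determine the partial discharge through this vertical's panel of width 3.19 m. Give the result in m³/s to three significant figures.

2.74 m³/s

v̄ = v₀.₆ = 1.144 m/s
q = v̄ × d × w = 1.144 × 0.75 × 3.19 = 2.737 m³/s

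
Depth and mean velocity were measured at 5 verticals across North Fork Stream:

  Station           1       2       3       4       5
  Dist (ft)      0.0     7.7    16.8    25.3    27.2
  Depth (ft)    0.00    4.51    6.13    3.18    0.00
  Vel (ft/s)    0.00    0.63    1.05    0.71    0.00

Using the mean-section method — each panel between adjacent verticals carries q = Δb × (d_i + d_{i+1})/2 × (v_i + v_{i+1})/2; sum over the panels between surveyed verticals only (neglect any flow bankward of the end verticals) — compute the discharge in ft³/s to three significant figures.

Panel 1-2: Δb = 7.7 ft, d̄ = (0.00+4.51)/2 = 2.255, v̄ = (0.00+0.63)/2 = 0.315 → q = 7.7×2.255×0.315 = 5.470 ft³/s
Panel 2-3: Δb = 9.1 ft, d̄ = (4.51+6.13)/2 = 5.32, v̄ = (0.63+1.05)/2 = 0.84 → q = 9.1×5.32×0.84 = 40.67 ft³/s
Panel 3-4: Δb = 8.5 ft, d̄ = (6.13+3.18)/2 = 4.655, v̄ = (1.05+0.71)/2 = 0.88 → q = 8.5×4.655×0.88 = 34.82 ft³/s
Panel 4-5: Δb = 1.9 ft, d̄ = (3.18+0.00)/2 = 1.59, v̄ = (0.71+0.00)/2 = 0.355 → q = 1.9×1.59×0.355 = 1.072 ft³/s
Q = Σ q = 82.03 ft³/s

82.0 ft³/s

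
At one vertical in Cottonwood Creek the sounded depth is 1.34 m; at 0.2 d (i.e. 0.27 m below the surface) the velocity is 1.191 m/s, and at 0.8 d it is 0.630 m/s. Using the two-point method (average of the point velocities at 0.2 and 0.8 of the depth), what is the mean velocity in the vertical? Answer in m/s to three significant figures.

v̄ = (1.191 + 0.630) / 2 = 0.9105 m/s

0.911 m/s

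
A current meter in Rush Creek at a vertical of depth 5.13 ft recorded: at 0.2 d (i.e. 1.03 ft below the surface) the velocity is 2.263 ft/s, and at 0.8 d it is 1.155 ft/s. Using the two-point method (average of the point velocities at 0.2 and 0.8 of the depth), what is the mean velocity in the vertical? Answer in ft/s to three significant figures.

1.71 ft/s

v̄ = (2.263 + 1.155) / 2 = 1.709 ft/s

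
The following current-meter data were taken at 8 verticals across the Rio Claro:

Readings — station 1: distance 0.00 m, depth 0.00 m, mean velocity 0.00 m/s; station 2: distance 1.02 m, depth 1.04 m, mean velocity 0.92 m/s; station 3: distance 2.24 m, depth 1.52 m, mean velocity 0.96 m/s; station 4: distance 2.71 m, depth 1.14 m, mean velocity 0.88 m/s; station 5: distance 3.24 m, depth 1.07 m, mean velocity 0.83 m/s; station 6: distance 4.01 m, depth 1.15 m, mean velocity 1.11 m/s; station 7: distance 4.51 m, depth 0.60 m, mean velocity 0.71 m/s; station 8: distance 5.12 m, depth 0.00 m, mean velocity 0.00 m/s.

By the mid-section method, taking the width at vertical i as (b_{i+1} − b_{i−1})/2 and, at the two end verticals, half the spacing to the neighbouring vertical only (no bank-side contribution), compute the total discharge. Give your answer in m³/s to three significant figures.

w_2 = (2.24 − 0.00)/2 = 1.12 m; q_2 = 0.92 × 1.04 × 1.12 = 1.072 m³/s
w_3 = (2.71 − 1.02)/2 = 0.845 m; q_3 = 0.96 × 1.52 × 0.845 = 1.233 m³/s
w_4 = (3.24 − 2.24)/2 = 0.5 m; q_4 = 0.88 × 1.14 × 0.5 = 0.5016 m³/s
w_5 = (4.01 − 2.71)/2 = 0.65 m; q_5 = 0.83 × 1.07 × 0.65 = 0.5773 m³/s
w_6 = (4.51 − 3.24)/2 = 0.635 m; q_6 = 1.11 × 1.15 × 0.635 = 0.8106 m³/s
w_7 = (5.12 − 4.01)/2 = 0.555 m; q_7 = 0.71 × 0.60 × 0.555 = 0.2364 m³/s
Stations 1, 8 contribute zero (depth or velocity is 0).
Q = Σ qᵢ = 4.431 m³/s

4.43 m³/s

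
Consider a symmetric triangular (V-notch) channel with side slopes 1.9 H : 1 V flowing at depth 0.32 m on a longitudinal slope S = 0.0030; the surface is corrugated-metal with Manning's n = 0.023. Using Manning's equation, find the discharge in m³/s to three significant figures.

A = z·y² = 1.9×0.32² = 0.1946 m²
P = 2y√(1+z²) = 2×0.32×√(1+1.9²) = 1.374 m
R = A/P = 0.1946/1.374 = 0.1416 m
Q = (1/n)·A·R^(2/3)·S^(1/2) = (1/0.023) × 0.1946 × 0.1416^(2/3) × 0.0030^(1/2) = 0.1259 m³/s

0.126 m³/s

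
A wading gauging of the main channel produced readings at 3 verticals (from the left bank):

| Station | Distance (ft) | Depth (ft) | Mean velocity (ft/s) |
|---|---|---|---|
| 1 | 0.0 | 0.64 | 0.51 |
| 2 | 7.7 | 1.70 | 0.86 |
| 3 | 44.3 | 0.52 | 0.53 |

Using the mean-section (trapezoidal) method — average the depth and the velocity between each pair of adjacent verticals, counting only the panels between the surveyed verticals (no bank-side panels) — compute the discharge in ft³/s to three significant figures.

34.4 ft³/s

Panel 1-2: Δb = 7.7 ft, d̄ = (0.64+1.70)/2 = 1.17, v̄ = (0.51+0.86)/2 = 0.685 → q = 7.7×1.17×0.685 = 6.171 ft³/s
Panel 2-3: Δb = 36.6 ft, d̄ = (1.70+0.52)/2 = 1.11, v̄ = (0.86+0.53)/2 = 0.695 → q = 36.6×1.11×0.695 = 28.24 ft³/s
Q = Σ q = 34.41 ft³/s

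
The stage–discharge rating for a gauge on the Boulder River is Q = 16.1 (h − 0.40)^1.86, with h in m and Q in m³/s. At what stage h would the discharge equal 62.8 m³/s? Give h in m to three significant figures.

2.48 m

h − h₀ = (Q/C)^(1/b) = (62.8/16.1)^(1/1.86) = 2.079 m
h = 0.40 + 2.079 = 2.479 m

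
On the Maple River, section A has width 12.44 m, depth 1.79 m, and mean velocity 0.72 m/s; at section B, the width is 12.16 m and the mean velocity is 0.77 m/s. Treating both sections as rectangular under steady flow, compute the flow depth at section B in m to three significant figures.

1.71 m

Q = A₁V₁ = (12.44×1.79) × 0.72 = 16.03 m³/s
d₂ = Q/(b₂ V₂) = 16.03/(12.16×0.77) = 1.712 m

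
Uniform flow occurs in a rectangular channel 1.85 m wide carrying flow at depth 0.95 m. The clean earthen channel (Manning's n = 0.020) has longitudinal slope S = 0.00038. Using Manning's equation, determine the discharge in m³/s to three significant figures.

A = b·y = 1.85 × 0.95 = 1.758 m²
P = b + 2y = 1.85 + 2×0.95 = 3.750 m
R = A/P = 1.758/3.750 = 0.4687 m
Q = (1/n)·A·R^(2/3)·S^(1/2) = (1/0.020) × 1.758 × 0.4687^(2/3) × 0.00038^(1/2) = 1.034 m³/s

1.03 m³/s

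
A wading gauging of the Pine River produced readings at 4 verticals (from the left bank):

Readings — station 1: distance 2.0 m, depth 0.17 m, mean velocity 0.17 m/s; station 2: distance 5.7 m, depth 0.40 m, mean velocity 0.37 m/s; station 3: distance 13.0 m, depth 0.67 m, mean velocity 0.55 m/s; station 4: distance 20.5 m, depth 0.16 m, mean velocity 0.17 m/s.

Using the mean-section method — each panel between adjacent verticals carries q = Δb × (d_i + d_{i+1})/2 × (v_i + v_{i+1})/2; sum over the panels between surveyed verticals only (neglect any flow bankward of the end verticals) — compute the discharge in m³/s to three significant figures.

3.20 m³/s

Panel 1-2: Δb = 3.7 m, d̄ = (0.17+0.40)/2 = 0.285, v̄ = (0.17+0.37)/2 = 0.27 → q = 3.7×0.285×0.27 = 0.2847 m³/s
Panel 2-3: Δb = 7.3 m, d̄ = (0.40+0.67)/2 = 0.535, v̄ = (0.37+0.55)/2 = 0.46 → q = 7.3×0.535×0.46 = 1.797 m³/s
Panel 3-4: Δb = 7.5 m, d̄ = (0.67+0.16)/2 = 0.415, v̄ = (0.55+0.17)/2 = 0.36 → q = 7.5×0.415×0.36 = 1.121 m³/s
Q = Σ q = 3.202 m³/s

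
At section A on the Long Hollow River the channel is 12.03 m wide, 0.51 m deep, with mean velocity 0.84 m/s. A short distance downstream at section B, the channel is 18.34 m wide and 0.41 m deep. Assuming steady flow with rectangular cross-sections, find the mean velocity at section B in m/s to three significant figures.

Q = A₁V₁ = (12.03×0.51) × 0.84 = 5.154 m³/s
A₂ = 18.34 × 0.41 = 7.519 m²
V₂ = Q/A₂ = 5.154/7.519 = 0.6854 m/s

0.685 m/s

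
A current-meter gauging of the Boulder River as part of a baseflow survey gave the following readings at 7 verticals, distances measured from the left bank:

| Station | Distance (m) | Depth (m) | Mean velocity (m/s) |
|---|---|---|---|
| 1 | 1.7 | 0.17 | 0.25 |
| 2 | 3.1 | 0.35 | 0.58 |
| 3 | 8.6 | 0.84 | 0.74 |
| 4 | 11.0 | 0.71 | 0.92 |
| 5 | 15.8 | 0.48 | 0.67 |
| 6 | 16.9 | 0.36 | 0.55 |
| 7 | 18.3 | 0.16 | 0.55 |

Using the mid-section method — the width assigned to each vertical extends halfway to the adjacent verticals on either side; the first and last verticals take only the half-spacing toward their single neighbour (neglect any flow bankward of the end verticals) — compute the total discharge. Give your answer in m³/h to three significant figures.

24500 m³/h

w_1 = (3.1 − 1.7)/2 = 0.7 m; q_1 = 0.25 × 0.17 × 0.7 = 0.02975 m³/s
w_2 = (8.6 − 1.7)/2 = 3.45 m; q_2 = 0.58 × 0.35 × 3.45 = 0.7004 m³/s
w_3 = (11.0 − 3.1)/2 = 3.95 m; q_3 = 0.74 × 0.84 × 3.95 = 2.455 m³/s
w_4 = (15.8 − 8.6)/2 = 3.6 m; q_4 = 0.92 × 0.71 × 3.6 = 2.352 m³/s
w_5 = (16.9 − 11.0)/2 = 2.95 m; q_5 = 0.67 × 0.48 × 2.95 = 0.9487 m³/s
w_6 = (18.3 − 15.8)/2 = 1.25 m; q_6 = 0.55 × 0.36 × 1.25 = 0.2475 m³/s
w_7 = (18.3 − 16.9)/2 = 0.7 m; q_7 = 0.55 × 0.16 × 0.7 = 0.06160 m³/s
Q = Σ qᵢ = 6.795 m³/s
= 6.795 × 3600 = 24460 m³/h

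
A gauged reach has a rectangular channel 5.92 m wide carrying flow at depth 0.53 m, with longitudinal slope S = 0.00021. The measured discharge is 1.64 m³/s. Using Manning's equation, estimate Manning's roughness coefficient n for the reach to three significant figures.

0.0163

A = b·y = 5.92 × 0.53 = 3.138 m²
P = b + 2y = 5.92 + 2×0.53 = 6.980 m
R = A/P = 3.138/6.980 = 0.4495 m
n = (1/Q)·A·R^(2/3)·S^(1/2) = (1/1.64) × 3.138 × 0.5868 × 0.01449 = 0.01627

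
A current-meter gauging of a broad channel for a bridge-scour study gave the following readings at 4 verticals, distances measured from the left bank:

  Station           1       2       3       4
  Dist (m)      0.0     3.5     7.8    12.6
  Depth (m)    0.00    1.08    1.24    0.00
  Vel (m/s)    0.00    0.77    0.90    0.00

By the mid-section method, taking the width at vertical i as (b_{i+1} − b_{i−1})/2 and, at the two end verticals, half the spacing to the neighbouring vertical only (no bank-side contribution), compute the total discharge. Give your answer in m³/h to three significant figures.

30000 m³/h

w_2 = (7.8 − 0.0)/2 = 3.9 m; q_2 = 0.77 × 1.08 × 3.9 = 3.243 m³/s
w_3 = (12.6 − 3.5)/2 = 4.55 m; q_3 = 0.90 × 1.24 × 4.55 = 5.078 m³/s
Stations 1, 4 contribute zero (depth or velocity is 0).
Q = Σ qᵢ = 8.321 m³/s
= 8.321 × 3600 = 29960 m³/h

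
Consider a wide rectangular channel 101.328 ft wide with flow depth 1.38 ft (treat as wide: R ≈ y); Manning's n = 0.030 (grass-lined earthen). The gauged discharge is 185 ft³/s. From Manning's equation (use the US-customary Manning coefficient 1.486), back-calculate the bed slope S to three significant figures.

0.000464

A = b·y = 101.328 × 1.38 = 139.8 ft²
Wide channel: R ≈ y = 1.38 ft
S = (Q·n / (1.486·A·R^(2/3)))² = (185×0.030 / (1.486×139.8×1.240))² = 0.0004643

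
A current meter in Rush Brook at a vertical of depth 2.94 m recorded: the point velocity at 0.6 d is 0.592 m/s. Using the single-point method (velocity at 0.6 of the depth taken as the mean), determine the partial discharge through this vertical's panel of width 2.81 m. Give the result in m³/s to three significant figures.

v̄ = v₀.₆ = 0.592 m/s
q = v̄ × d × w = 0.5920 × 2.94 × 2.81 = 4.891 m³/s

4.89 m³/s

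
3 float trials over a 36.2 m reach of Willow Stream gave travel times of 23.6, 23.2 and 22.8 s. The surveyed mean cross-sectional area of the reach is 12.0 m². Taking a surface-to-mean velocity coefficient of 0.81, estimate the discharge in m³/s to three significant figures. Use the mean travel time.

15.2 m³/s

t̄ = (23.6 + 23.2 + 22.8) / 3 = 23.2 s
v_surface = L / t̄ = 36.2 / 23.2 = 1.560 m/s
v_mean = 0.81 × 1.560 = 1.264 m/s
Q = A × v_mean = 12.0 × 1.264 = 15.17 m³/s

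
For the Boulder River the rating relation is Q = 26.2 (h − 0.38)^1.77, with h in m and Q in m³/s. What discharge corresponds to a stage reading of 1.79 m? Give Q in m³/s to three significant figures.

Q = 26.2 × (1.79 − 0.38)^1.77 = 26.2 × 1.41^1.77 = 48.13 m³/s

48.1 m³/s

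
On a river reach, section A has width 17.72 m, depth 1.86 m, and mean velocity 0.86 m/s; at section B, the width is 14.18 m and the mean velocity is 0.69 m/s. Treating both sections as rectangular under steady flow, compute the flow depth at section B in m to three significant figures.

Q = A₁V₁ = (17.72×1.86) × 0.86 = 28.34 m³/s
d₂ = Q/(b₂ V₂) = 28.34/(14.18×0.69) = 2.897 m

2.90 m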